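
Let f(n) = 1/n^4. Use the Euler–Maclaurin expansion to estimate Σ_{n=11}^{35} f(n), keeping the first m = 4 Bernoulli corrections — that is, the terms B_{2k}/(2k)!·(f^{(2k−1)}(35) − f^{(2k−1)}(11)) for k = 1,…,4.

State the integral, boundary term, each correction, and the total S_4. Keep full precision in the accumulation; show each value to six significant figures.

∫_11^35 1/x^4 dx evaluates to 0.000242664.
Endpoint term: (f(11) + f(35))/2 = (6.83013e-05 + 6.66389e-07)/2 = 3.44839e-05.
So far: 0.000277148.
Order-1 term: 1/12 · (-7.61587e-08 − (-2.48369e-05)) = 2.06339e-06.
After k=1: 0.000279211.
Order-2 term: −1/720 · (-1.86511e-09 − (-6.15790e-06)) = -8.55004e-09.
After k=2: 0.000279202.
Order-3 term: 1/30240 · (-8.52623e-11 − (-2.84994e-06)) = 9.42411e-11.
After k=3: 0.000279203.
Order-4 term: −1/1209600 · (-6.26417e-12 − (-2.11979e-06)) = -1.75246e-12.

S_4 ≈ 0.000279203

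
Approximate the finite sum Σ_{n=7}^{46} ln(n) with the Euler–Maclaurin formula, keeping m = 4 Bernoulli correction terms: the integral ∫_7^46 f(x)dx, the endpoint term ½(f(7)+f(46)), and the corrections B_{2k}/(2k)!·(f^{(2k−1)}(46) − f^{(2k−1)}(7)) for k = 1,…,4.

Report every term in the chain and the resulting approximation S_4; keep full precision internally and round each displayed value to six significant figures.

∫_7^46 ln(x) dx evaluates to 123.496.
Endpoint term: (f(7) + f(46))/2 = (1.94591 + 3.82864)/2 = 2.88728.
Running total after boundary: 126.383.
Order-1 term: 1/12 · (0.0217391 − 0.142857) = -0.0100932.
Partial sum through k=1: 126.373.
Order-2 term: −1/720 · (2.05474e-05 − 0.00583090) = 8.06994e-06.
Partial sum through k=2: 126.373.
Order-3 term: 1/30240 · (1.16526e-07 − 0.00142798) = -4.72176e-08.
Partial sum through k=3: 126.373.
Order-4 term: −1/1209600 · (1.65207e-09 − 0.000874271) = 7.22776e-10.

S_4 ≈ 126.373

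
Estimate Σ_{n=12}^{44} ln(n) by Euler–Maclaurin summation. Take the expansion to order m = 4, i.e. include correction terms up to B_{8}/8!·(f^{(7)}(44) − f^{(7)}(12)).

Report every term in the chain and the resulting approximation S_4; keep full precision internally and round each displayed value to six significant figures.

The integral term ∫_12^44 ln(x) dx = 104.685.
½[f(12) + f(44)] = ½[2.48491 + 3.78419] = 3.13455.
Integral + boundary = 107.820.
k=1: B_{2}/(2)! × [f^{(1)}(44) − f^{(1)}(12)] = 1/12 × (0.0227273 − 0.0833333) = -0.00505051.
After k=1: 107.815.
k=2: B_{4}/(4)! × [f^{(3)}(44) − f^{(3)}(12)] = −1/720 × (2.34786e-05 − 0.00115741) = 1.57490e-06.
After k=2: 107.815.
k=3: B_{6}/(6)! × [f^{(5)}(44) − f^{(5)}(12)] = 1/30240 × (1.45528e-07 − 9.64506e-05) = -3.18469e-09.
After k=3: 107.815.
k=4: B_{8}/(8)! × [f^{(7)}(44) − f^{(7)}(12)] = −1/1209600 × (2.25509e-09 − 2.00939e-05) = 1.66101e-11.

S_4 ≈ 107.815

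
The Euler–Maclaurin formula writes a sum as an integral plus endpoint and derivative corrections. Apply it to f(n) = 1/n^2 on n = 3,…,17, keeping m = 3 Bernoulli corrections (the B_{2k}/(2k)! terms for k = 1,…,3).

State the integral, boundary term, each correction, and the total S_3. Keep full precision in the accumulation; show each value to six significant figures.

Integral: ∫_3^17 1/x^2 dx = 0.274510.
½[f(3) + f(17)] = ½[0.111111 + 0.00346021] = 0.0572857.
Integral + boundary = 0.331795.
Correction k=1: B_{2}/2! · (f^{(1)}(17) − f^{(1)}(3)) = 1/12 · (-0.000407083 − (-0.0740741)) = 0.00613892.
Partial sum through k=1: 0.337934.
Correction k=2: B_{4}/4! · (f^{(3)}(17) − f^{(3)}(3)) = −1/720 · (-1.69031e-05 − (-0.0987654)) = -0.000137151.
Partial sum through k=2: 0.337797.
Correction k=3: B_{6}/6! · (f^{(5)}(17) − f^{(5)}(3)) = 1/30240 · (-1.75465e-06 − (-0.329218)) = 1.08868e-05.

S_3 ≈ 0.337808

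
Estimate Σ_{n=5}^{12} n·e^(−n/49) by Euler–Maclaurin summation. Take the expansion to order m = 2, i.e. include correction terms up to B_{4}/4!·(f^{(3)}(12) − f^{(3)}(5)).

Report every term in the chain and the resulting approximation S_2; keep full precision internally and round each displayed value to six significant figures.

The integral term ∫_5^12 x·e^(−x/49) dx = 49.5761.
Boundary: ½(f(5) + f(12)) = ½(4.51496 + 9.39341) = 6.95419.
So far: 56.5303.
Order-1 term: 1/12 · (0.591082 − 0.810851) = -0.0183140.
Partial sum through k=1: 56.5119.
Order-2 term: −1/720 · (0.000898230 − 0.00108989) = 2.66200e-07.

S_2 ≈ 56.5119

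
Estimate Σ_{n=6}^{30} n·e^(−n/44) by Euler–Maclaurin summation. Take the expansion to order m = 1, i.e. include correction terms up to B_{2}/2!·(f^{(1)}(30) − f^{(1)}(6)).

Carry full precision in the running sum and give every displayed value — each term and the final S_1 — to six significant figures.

S_1 ≈ 283.161

The integral term ∫_6^30 x·e^(−x/44) dx = 273.007.
½[f(6) + f(30)] = ½[5.23515 + 15.1709] = 10.2030.
Integral + boundary = 283.210.
k=1: B_{2}/(2)! × [f^{(1)}(30) − f^{(1)}(6)] = 1/12 × (0.160903 − 0.753545) = -0.0493868.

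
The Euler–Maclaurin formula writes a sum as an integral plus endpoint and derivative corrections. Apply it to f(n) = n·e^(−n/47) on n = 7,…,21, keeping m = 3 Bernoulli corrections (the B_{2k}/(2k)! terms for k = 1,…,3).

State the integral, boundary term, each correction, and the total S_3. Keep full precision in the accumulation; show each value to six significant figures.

S_3 ≈ 152.129

Integral: ∫_7^21 x·e^(−x/47) dx = 142.428.
Boundary: ½(f(7) + f(21)) = ½(6.03137 + 13.4330) = 9.73218.
So far: 152.160.
k=1: B_{2}/(2)! × [f^{(1)}(21) − f^{(1)}(7)] = 1/12 × (0.353858 − 0.733297) = -0.0316199.
After k=1: 152.129.
k=2: B_{4}/(4)! × [f^{(3)}(21) − f^{(3)}(7)] = −1/720 × (0.000739335 − 0.00111206) = 5.17677e-07.
After k=2: 152.129.
k=3: B_{6}/(6)! × [f^{(5)}(21) − f^{(5)}(7)] = 1/30240 × (5.96868e-07 − 8.56571e-07) = -8.58808e-12.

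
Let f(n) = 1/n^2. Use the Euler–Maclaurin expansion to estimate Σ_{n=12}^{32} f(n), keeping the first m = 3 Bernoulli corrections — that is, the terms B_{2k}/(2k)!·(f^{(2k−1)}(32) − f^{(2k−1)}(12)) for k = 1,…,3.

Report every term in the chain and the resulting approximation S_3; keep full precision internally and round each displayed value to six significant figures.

S_3 ≈ 0.0561351

∫_12^32 1/x^2 dx evaluates to 0.0520833.
½[f(12) + f(32)] = ½[0.00694444 + 0.000976562] = 0.00396050.
Integral + boundary = 0.0560438.
Correction k=1: B_{2}/2! · (f^{(1)}(32) − f^{(1)}(12)) = 1/12 · (-6.10352e-05 − (-0.00115741)) = 9.13644e-05.
After k=1: 0.0561352.
Correction k=2: B_{4}/4! · (f^{(3)}(32) − f^{(3)}(12)) = −1/720 · (-7.15256e-07 − (-9.64506e-05)) = -1.32966e-07.
After k=2: 0.0561351.
Correction k=3: B_{6}/6! · (f^{(5)}(32) − f^{(5)}(12)) = 1/30240 · (-2.09548e-08 − (-2.00939e-05)) = 6.63787e-10.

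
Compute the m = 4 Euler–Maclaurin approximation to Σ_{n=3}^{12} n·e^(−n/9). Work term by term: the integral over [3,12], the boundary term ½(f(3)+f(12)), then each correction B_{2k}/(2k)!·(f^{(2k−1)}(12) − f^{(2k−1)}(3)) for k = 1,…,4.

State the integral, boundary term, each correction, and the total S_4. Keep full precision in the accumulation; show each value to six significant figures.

∫_3^12 x·e^(−x/9) dx evaluates to 27.5655.
½[f(3) + f(12)] = ½[2.14959 + 3.16317] = 2.65638.
Running total after boundary: 30.2219.
Correction k=1: B_{2}/2! · (f^{(1)}(12) − f^{(1)}(3)) = 1/12 · (-0.0878657 − 0.477688) = -0.0471294.
Running total after k=1: 30.1748.
Correction k=2: B_{4}/4! · (f^{(3)}(12) − f^{(3)}(3)) = −1/720 · (0.00542381 − 0.0235895) = 2.52301e-05.
Running total after k=2: 30.1748.
Correction k=3: B_{6}/6! · (f^{(5)}(12) − f^{(5)}(3)) = 1/30240 · (0.000147313 − 0.000509650) = -1.19820e-08.
Running total after k=3: 30.1748.
Correction k=4: B_{8}/8! · (f^{(7)}(12) − f^{(7)}(3)) = −1/1209600 · (2.81069e-06 − 8.98853e-06) = 5.10734e-12.

S_4 ≈ 30.1748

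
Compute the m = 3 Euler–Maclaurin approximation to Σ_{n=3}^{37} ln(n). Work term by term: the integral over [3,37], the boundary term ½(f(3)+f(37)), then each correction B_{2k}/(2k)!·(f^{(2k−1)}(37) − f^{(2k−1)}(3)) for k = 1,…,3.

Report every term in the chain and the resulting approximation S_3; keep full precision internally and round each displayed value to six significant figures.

S_3 ≈ 98.6375

∫_3^37 ln(x) dx evaluates to 96.3081.
Boundary: ½(f(3) + f(37)) = ½(1.09861 + 3.61092) = 2.35477.
So far: 98.6629.
k=1: B_{2}/(2)! × [f^{(1)}(37) − f^{(1)}(3)] = 1/12 × (0.0270270 − 0.333333) = -0.0255255.
After k=1: 98.6374.
k=2: B_{4}/(4)! × [f^{(3)}(37) − f^{(3)}(3)] = −1/720 × (3.94843e-05 − 0.0740741) = 0.000102826.
After k=2: 98.6375.
k=3: B_{6}/(6)! × [f^{(5)}(37) − f^{(5)}(3)] = 1/30240 × (3.46101e-07 − 0.0987654) = -3.26604e-06.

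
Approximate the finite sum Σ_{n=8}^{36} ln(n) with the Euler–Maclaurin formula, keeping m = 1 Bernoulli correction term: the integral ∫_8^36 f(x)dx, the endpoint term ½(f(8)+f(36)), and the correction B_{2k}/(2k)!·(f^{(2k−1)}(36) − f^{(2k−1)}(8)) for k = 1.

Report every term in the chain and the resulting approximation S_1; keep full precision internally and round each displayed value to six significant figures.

S_1 ≈ 87.1945

The integral term ∫_8^36 ln(x) dx = 84.3711.
Boundary: ½(f(8) + f(36)) = ½(2.07944 + 3.58352) = 2.83148.
So far: 87.2026.
Correction k=1: B_{2}/2! · (f^{(1)}(36) − f^{(1)}(8)) = 1/12 · (0.0277778 − 0.125000) = -0.00810185.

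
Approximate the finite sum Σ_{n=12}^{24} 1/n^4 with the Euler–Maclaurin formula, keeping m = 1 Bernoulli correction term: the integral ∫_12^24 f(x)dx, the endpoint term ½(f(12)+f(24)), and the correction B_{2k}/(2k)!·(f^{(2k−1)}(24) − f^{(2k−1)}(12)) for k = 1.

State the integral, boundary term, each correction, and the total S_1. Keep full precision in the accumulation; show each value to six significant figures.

The integral term ∫_12^24 1/x^4 dx = 0.000168789.
Boundary: ½(f(12) + f(24)) = ½(4.82253e-05 + 3.01408e-06) = 2.56197e-05.
So far: 0.000194408.
Order-1 term: 1/12 · (-5.02347e-07 − (-1.60751e-05)) = 1.29773e-06.

S_1 ≈ 0.000195706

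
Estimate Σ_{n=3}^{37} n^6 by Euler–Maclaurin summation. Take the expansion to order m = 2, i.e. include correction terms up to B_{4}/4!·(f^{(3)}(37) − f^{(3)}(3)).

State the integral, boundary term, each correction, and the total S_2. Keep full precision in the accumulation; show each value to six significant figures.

∫_3^37 x^6 dx evaluates to 1.35617e+10.
Endpoint term: (f(3) + f(37))/2 = (729.000 + 2.56573e+09)/2 = 1.28286e+09.
Running total after boundary: 1.48446e+10.
Order-1 term: 1/12 · (4.16064e+08 − 1458.00) = 3.46719e+07.
Running total after k=1: 1.48792e+10.
Order-2 term: −1/720 · (6.07836e+06 − 3240.00) = -8437.67.

S_2 ≈ 1.48792e+10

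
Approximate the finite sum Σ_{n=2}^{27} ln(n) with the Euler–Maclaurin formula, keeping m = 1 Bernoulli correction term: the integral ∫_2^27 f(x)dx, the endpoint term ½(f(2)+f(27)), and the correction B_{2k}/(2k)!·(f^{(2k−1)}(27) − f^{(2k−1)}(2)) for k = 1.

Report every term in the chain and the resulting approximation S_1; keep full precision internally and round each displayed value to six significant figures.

S_1 ≈ 64.5572

∫_2^27 ln(x) dx evaluates to 62.6013.
Endpoint term: (f(2) + f(27))/2 = (0.693147 + 3.29584)/2 = 1.99449.
Running total after boundary: 64.5958.
k=1: B_{2}/(2)! × [f^{(1)}(27) − f^{(1)}(2)] = 1/12 × (0.0370370 − 0.500000) = -0.0385802.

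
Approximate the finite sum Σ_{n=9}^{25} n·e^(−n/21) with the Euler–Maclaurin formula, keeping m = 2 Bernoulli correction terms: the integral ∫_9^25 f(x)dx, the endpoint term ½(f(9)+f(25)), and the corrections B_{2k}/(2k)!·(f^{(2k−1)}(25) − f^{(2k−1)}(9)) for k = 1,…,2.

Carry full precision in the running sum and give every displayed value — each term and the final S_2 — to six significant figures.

The integral term ∫_9^25 x·e^(−x/21) dx = 116.669.
½[f(9) + f(25)] = ½[5.86295 + 7.60191] = 6.73243.
Integral + boundary = 123.401.
k=1: B_{2}/(2)! × [f^{(1)}(25) − f^{(1)}(9)] = 1/12 × (-0.0579193 − 0.372251) = -0.0358475.
Partial sum through k=1: 123.365.
k=2: B_{4}/(4)! × [f^{(3)}(25) − f^{(3)}(9)] = −1/720 × (0.00124770 − 0.00379848) = 3.54275e-06.

S_2 ≈ 123.365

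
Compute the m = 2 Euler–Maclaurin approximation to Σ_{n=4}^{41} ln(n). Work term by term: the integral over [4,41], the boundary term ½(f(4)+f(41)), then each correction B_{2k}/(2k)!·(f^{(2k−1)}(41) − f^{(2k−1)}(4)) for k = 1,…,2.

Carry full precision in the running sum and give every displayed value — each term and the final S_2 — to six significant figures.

∫_4^41 ln(x) dx evaluates to 109.711.
Boundary: ½(f(4) + f(41)) = ½(1.38629 + 3.71357) = 2.54993.
So far: 112.261.
Correction k=1: B_{2}/2! · (f^{(1)}(41) − f^{(1)}(4)) = 1/12 · (0.0243902 − 0.250000) = -0.0188008.
Running total after k=1: 112.242.
Correction k=2: B_{4}/4! · (f^{(3)}(41) − f^{(3)}(4)) = −1/720 · (2.90187e-05 − 0.0312500) = 4.33625e-05.

S_2 ≈ 112.242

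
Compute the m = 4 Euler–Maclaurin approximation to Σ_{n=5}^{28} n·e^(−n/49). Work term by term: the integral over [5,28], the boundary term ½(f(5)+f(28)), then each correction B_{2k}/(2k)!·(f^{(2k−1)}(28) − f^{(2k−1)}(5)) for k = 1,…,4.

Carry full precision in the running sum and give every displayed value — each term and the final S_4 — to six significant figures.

Integral: ∫_5^28 x·e^(−x/49) dx = 258.637.
½[f(5) + f(28)] = ½[4.51496 + 15.8121] = 10.1635.
Running total after boundary: 268.801.
k=1: B_{2}/(2)! × [f^{(1)}(28) − f^{(1)}(5)] = 1/12 × (0.242022 − 0.810851) = -0.0474024.
Running total after k=1: 268.753.
k=2: B_{4}/(4)! × [f^{(3)}(28) − f^{(3)}(5)] = −1/720 × (0.000571203 − 0.00108989) = 7.20405e-07.
Running total after k=2: 268.753.
k=3: B_{6}/(6)! × [f^{(5)}(28) − f^{(5)}(5)] = 1/30240 × (4.33821e-07 − 7.67211e-07) = -1.10248e-11.
Running total after k=3: 268.753.
k=4: B_{8}/(8)! × [f^{(7)}(28) − f^{(7)}(5)] = −1/1209600 × (2.62283e-10 − 4.50016e-10) = 1.55203e-16.

S_4 ≈ 268.753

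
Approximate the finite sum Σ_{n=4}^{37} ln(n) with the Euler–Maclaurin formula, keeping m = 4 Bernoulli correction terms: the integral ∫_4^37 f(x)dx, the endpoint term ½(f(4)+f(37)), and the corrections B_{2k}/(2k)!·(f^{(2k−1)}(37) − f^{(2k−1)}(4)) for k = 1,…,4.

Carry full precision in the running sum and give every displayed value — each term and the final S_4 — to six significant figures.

∫_4^37 ln(x) dx evaluates to 95.0588.
½[f(4) + f(37)] = ½[1.38629 + 3.61092] = 2.49861.
So far: 97.5574.
k=1: B_{2}/(2)! × [f^{(1)}(37) − f^{(1)}(4)] = 1/12 × (0.0270270 − 0.250000) = -0.0185811.
Running total after k=1: 97.5388.
k=2: B_{4}/(4)! × [f^{(3)}(37) − f^{(3)}(4)] = −1/720 × (3.94843e-05 − 0.0312500) = 4.33479e-05.
Running total after k=2: 97.5389.
k=3: B_{6}/(6)! × [f^{(5)}(37) − f^{(5)}(4)] = 1/30240 × (3.46101e-07 − 0.0234375) = -7.75038e-07.
Running total after k=3: 97.5389.
k=4: B_{8}/(8)! × [f^{(7)}(37) − f^{(7)}(4)] = −1/1209600 × (7.58439e-09 − 0.0439453) = 3.63304e-08.

S_4 ≈ 97.5389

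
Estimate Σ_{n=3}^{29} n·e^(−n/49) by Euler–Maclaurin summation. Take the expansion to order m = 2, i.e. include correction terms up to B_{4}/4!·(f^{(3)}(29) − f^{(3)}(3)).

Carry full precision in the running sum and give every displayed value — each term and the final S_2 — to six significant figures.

S_2 ≈ 291.308

Integral: ∫_3^29 x·e^(−x/49) dx = 281.928.
½[f(3) + f(29)] = ½[2.82184 + 16.0460] = 9.43391.
Running total after boundary: 291.362.
Order-1 term: 1/12 · (0.225841 − 0.883024) = -0.0547652.
Partial sum through k=1: 291.308.
Order-2 term: −1/720 · (0.000554961 − 0.00115129) = 8.28235e-07.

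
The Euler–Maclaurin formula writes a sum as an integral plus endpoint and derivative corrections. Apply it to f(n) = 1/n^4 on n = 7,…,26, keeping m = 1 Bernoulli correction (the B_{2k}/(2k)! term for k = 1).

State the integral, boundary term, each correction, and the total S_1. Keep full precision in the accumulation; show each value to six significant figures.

Integral: ∫_7^26 1/x^4 dx = 0.000952852.
Endpoint term: (f(7) + f(26))/2 = (0.000416493 + 2.18830e-06)/2 = 0.000209341.
Running total after boundary: 0.00116219.
Order-1 term: 1/12 · (-3.36661e-07 − (-0.000237996)) = 1.98050e-05.

S_1 ≈ 0.00118200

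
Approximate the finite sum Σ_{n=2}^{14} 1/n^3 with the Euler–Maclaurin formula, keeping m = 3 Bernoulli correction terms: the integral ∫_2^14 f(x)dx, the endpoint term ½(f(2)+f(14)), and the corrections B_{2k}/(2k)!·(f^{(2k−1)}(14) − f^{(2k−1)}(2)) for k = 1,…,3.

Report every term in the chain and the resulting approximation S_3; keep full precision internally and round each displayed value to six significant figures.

∫_2^14 1/x^3 dx evaluates to 0.122449.
Boundary: ½(f(2) + f(14)) = ½(0.125000 + 0.000364431) = 0.0626822.
Running total after boundary: 0.185131.
Order-1 term: 1/12 · (-7.80925e-05 − (-0.187500)) = 0.0156185.
After k=1: 0.200750.
Order-2 term: −1/720 · (-7.96862e-06 − (-0.937500)) = -0.00130207.
After k=2: 0.199448.
Order-3 term: 1/30240 · (-1.70756e-06 − (-9.84375)) = 0.000325521.

S_3 ≈ 0.199773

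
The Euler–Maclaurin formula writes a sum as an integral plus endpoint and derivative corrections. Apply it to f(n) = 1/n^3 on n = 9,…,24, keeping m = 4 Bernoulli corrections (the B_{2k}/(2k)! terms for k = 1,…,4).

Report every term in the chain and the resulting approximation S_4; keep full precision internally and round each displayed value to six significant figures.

The integral term ∫_9^24 1/x^3 dx = 0.00530478.
½[f(9) + f(24)] = ½[0.00137174 + 7.23380e-05] = 0.000722040.
So far: 0.00602682.
k=1: B_{2}/(2)! × [f^{(1)}(24) − f^{(1)}(9)] = 1/12 × (-9.04225e-06 − (-0.000457247)) = 3.73504e-05.
Running total after k=1: 0.00606417.
k=2: B_{4}/(4)! × [f^{(3)}(24) − f^{(3)}(9)] = −1/720 × (-3.13967e-07 − (-0.000112901)) = -1.56370e-07.
Running total after k=2: 0.00606402.
k=3: B_{6}/(6)! × [f^{(5)}(24) − f^{(5)}(9)] = 1/30240 × (-2.28934e-08 − (-5.85410e-05)) = 1.93512e-09.
Running total after k=3: 0.00606402.
k=4: B_{8}/(8)! × [f^{(7)}(24) − f^{(7)}(9)] = −1/1209600 × (-2.86168e-09 − (-5.20365e-05)) = -4.30172e-11.

S_4 ≈ 0.00606402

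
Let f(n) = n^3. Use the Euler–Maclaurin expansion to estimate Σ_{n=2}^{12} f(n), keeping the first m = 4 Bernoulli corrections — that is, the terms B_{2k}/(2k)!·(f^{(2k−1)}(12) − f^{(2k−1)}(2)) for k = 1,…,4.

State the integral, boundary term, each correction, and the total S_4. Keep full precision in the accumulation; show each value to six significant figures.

S_4 ≈ 6083.00

∫_2^12 x^3 dx evaluates to 5180.00.
Endpoint term: (f(2) + f(12))/2 = (8.00000 + 1728.00)/2 = 868.000.
Integral + boundary = 6048.00.
Order-1 term: 1/12 · (432.000 − 12.0000) = 35.0000.
Partial sum through k=1: 6083.00.
Order-2 term: −1/720 · (6.00000 − 6.00000) = 0.00000.
Partial sum through k=2: 6083.00.
Order-3 term: 1/30240 · (0.00000 − 0.00000) = 0.00000.
Partial sum through k=3: 6083.00.
Order-4 term: −1/1209600 · (0.00000 − 0.00000) = 0.00000.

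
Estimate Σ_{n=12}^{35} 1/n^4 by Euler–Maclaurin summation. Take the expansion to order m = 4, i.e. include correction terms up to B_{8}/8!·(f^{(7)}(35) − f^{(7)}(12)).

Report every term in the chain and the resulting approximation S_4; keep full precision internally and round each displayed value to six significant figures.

Integral: ∫_12^35 1/x^4 dx = 0.000185127.
Boundary: ½(f(12) + f(35)) = ½(4.82253e-05 + 6.66389e-07) = 2.44458e-05.
So far: 0.000209573.
Order-1 term: 1/12 · (-7.61587e-08 − (-1.60751e-05)) = 1.33325e-06.
Running total after k=1: 0.000210906.
Order-2 term: −1/720 · (-1.86511e-09 − (-3.34898e-06)) = -4.64877e-09.
Running total after k=2: 0.000210901.
Order-3 term: 1/30240 · (-8.52623e-11 − (-1.30238e-06)) = 4.30653e-11.
Running total after k=3: 0.000210901.
Order-4 term: −1/1209600 · (-6.26417e-12 − (-8.13988e-07)) = -6.72935e-13.

S_4 ≈ 0.000210901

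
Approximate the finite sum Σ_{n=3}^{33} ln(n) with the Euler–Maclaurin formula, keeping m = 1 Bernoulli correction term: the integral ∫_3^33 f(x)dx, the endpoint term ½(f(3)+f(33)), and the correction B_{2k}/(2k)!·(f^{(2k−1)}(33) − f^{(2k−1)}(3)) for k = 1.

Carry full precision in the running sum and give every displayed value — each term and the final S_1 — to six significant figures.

The integral term ∫_3^33 ln(x) dx = 82.0889.
Boundary: ½(f(3) + f(33)) = ½(1.09861 + 3.49651) = 2.29756.
Running total after boundary: 84.3865.
Correction k=1: B_{2}/2! · (f^{(1)}(33) − f^{(1)}(3)) = 1/12 · (0.0303030 − 0.333333) = -0.0252525.

S_1 ≈ 84.3612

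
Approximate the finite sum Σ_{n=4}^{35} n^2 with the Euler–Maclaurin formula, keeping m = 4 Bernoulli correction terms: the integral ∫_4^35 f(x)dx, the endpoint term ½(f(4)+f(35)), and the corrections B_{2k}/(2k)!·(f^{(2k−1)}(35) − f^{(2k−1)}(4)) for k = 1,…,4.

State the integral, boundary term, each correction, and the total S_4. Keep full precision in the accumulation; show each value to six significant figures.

S_4 ≈ 14896.0

The integral term ∫_4^35 x^2 dx = 14270.3.
Boundary: ½(f(4) + f(35)) = ½(16.0000 + 1225.00) = 620.500.
Integral + boundary = 14890.8.
k=1: B_{2}/(2)! × [f^{(1)}(35) − f^{(1)}(4)] = 1/12 × (70.0000 − 8.00000) = 5.16667.
Running total after k=1: 14896.0.
k=2: B_{4}/(4)! × [f^{(3)}(35) − f^{(3)}(4)] = −1/720 × (0.00000 − 0.00000) = 0.00000.
Running total after k=2: 14896.0.
k=3: B_{6}/(6)! × [f^{(5)}(35) − f^{(5)}(4)] = 1/30240 × (0.00000 − 0.00000) = 0.00000.
Running total after k=3: 14896.0.
k=4: B_{8}/(8)! × [f^{(7)}(35) − f^{(7)}(4)] = −1/1209600 × (0.00000 − 0.00000) = 0.00000.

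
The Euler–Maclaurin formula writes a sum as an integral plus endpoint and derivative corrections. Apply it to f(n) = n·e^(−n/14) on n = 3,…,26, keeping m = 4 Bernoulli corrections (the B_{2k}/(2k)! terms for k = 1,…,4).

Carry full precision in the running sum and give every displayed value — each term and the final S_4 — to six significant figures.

S_4 ≈ 107.844

The integral term ∫_3^26 x·e^(−x/14) dx = 104.668.
Boundary: ½(f(3) + f(26)) = ½(2.42135 + 4.05907) = 3.24021.
Integral + boundary = 107.908.
Correction k=1: B_{2}/2! · (f^{(1)}(26) − f^{(1)}(3)) = 1/12 · (-0.133815 − 0.634164) = -0.0639983.
Running total after k=1: 107.844.
Correction k=2: B_{4}/4! · (f^{(3)}(26) − f^{(3)}(3)) = −1/720 · (0.000910309 − 0.0114714) = 1.46682e-05.
Running total after k=2: 107.844.
Correction k=3: B_{6}/6! · (f^{(5)}(26) − f^{(5)}(3)) = 1/30240 · (1.27722e-05 − 0.000100548) = -2.90262e-09.
Running total after k=3: 107.844.
Correction k=4: B_{8}/8! · (f^{(7)}(26) − f^{(7)}(3)) = −1/1209600 · (1.06632e-07 − 7.27385e-07) = 5.13188e-13.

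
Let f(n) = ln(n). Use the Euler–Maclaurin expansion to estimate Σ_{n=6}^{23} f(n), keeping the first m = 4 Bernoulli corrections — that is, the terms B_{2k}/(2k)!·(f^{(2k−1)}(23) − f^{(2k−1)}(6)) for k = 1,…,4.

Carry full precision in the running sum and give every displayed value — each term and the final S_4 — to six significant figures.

S_4 ≈ 46.8192

Integral: ∫_6^23 ln(x) dx = 44.3658.
Endpoint term: (f(6) + f(23))/2 = (1.79176 + 3.13549)/2 = 2.46363.
So far: 46.8294.
Correction k=1: B_{2}/2! · (f^{(1)}(23) − f^{(1)}(6)) = 1/12 · (0.0434783 − 0.166667) = -0.0102657.
Partial sum through k=1: 46.8192.
Correction k=2: B_{4}/4! · (f^{(3)}(23) − f^{(3)}(6)) = −1/720 · (0.000164379 − 0.00925926) = 1.26318e-05.
Partial sum through k=2: 46.8192.
Correction k=3: B_{6}/6! · (f^{(5)}(23) − f^{(5)}(6)) = 1/30240 · (3.72883e-06 − 0.00308642) = -1.01941e-07.
Partial sum through k=3: 46.8192.
Correction k=4: B_{8}/8! · (f^{(7)}(23) − f^{(7)}(6)) = −1/1209600 · (2.11465e-07 − 0.00257202) = 2.12616e-09.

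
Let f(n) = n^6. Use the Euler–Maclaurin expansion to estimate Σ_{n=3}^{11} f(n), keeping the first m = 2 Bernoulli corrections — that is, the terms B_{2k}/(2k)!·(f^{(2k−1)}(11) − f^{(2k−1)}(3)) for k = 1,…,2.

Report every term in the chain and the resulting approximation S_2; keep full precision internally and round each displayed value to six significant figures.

∫_3^11 x^6 dx evaluates to 2.78357e+06.
Boundary: ½(f(3) + f(11)) = ½(729.000 + 1.77156e+06) = 886145.
So far: 3.66971e+06.
Order-1 term: 1/12 · (966306 − 1458.00) = 80404.0.
Running total after k=1: 3.75012e+06.
Order-2 term: −1/720 · (159720 − 3240.00) = -217.333.

S_2 ≈ 3.74990e+06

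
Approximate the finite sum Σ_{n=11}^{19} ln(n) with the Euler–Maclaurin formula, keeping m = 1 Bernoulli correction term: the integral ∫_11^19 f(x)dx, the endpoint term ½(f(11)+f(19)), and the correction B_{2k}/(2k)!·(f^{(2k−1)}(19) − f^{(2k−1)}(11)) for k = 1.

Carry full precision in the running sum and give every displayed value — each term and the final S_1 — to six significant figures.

The integral term ∫_11^19 ln(x) dx = 21.5675.
Endpoint term: (f(11) + f(19))/2 = (2.39790 + 2.94444)/2 = 2.67117.
Running total after boundary: 24.2387.
Order-1 term: 1/12 · (0.0526316 − 0.0909091) = -0.00318979.

S_1 ≈ 24.2355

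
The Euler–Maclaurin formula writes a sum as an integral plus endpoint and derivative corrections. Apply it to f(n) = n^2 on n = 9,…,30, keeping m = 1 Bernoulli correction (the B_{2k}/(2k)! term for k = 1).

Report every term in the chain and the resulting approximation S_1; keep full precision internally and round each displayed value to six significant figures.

S_1 ≈ 9251.00

Integral: ∫_9^30 x^2 dx = 8757.00.
Boundary: ½(f(9) + f(30)) = ½(81.0000 + 900.000) = 490.500.
Running total after boundary: 9247.50.
Correction k=1: B_{2}/2! · (f^{(1)}(30) − f^{(1)}(9)) = 1/12 · (60.0000 − 18.0000) = 3.50000.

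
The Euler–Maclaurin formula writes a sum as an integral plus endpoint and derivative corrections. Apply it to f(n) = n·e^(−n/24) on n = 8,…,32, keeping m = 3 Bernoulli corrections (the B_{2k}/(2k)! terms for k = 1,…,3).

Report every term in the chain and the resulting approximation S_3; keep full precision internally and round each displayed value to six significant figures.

S_3 ≈ 203.058

The integral term ∫_8^32 x·e^(−x/24) dx = 196.021.
Endpoint term: (f(8) + f(32))/2 = (5.73225 + 8.43511)/2 = 7.08368.
So far: 203.105.
k=1: B_{2}/(2)! × [f^{(1)}(32) − f^{(1)}(8)] = 1/12 × (-0.0878657 − 0.477688) = -0.0471294.
Running total after k=1: 203.058.
k=2: B_{4}/(4)! × [f^{(3)}(32) − f^{(3)}(8)] = −1/720 × (0.000762723 − 0.00331727) = 3.54799e-06.
Running total after k=2: 203.058.
k=3: B_{6}/(6)! × [f^{(5)}(32) − f^{(5)}(8)] = 1/30240 × (2.91318e-06 − 1.00785e-05) = -2.36949e-10.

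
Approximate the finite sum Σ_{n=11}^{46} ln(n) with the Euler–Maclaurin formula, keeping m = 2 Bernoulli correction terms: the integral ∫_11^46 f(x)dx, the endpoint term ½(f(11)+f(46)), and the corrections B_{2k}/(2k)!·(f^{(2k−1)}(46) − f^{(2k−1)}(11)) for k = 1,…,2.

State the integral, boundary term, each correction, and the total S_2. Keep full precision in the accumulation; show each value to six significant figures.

∫_11^46 ln(x) dx evaluates to 114.741.
Endpoint term: (f(11) + f(46))/2 = (2.39790 + 3.82864)/2 = 3.11327.
Integral + boundary = 117.854.
k=1: B_{2}/(2)! × [f^{(1)}(46) − f^{(1)}(11)] = 1/12 × (0.0217391 − 0.0909091) = -0.00576416.
Running total after k=1: 117.848.
k=2: B_{4}/(4)! × [f^{(3)}(46) − f^{(3)}(11)] = −1/720 × (2.05474e-05 − 0.00150263) = 2.05845e-06.

S_2 ≈ 117.848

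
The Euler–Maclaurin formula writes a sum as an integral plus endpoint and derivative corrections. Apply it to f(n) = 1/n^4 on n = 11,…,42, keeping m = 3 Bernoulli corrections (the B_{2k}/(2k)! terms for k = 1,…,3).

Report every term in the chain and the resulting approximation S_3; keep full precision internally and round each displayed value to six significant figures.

The integral term ∫_11^42 1/x^4 dx = 0.000245939.
Endpoint term: (f(11) + f(42))/2 = (6.83013e-05 + 3.21368e-07)/2 = 3.43114e-05.
Integral + boundary = 0.000280250.
Correction k=1: B_{2}/2! · (f^{(1)}(42) − f^{(1)}(11)) = 1/12 · (-3.06065e-08 − (-2.48369e-05)) = 2.06719e-06.
After k=1: 0.000282318.
Correction k=2: B_{4}/4! · (f^{(3)}(42) − f^{(3)}(11)) = −1/720 · (-5.20519e-10 − (-6.15790e-06)) = -8.55191e-09.
After k=2: 0.000282309.
Correction k=3: B_{6}/6! · (f^{(5)}(42) − f^{(5)}(11)) = 1/30240 · (-1.65244e-11 − (-2.84994e-06)) = 9.42434e-11.

S_3 ≈ 0.000282309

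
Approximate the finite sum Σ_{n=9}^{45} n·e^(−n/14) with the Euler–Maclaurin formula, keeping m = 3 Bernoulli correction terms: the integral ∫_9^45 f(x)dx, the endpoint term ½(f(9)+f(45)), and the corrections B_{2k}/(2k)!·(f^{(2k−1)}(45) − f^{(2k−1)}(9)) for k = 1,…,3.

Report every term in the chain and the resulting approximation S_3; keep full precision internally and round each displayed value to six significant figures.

Integral: ∫_9^45 x·e^(−x/14) dx = 136.112.
½[f(9) + f(45)] = ½[4.73209 + 1.80828] = 3.27019.
Running total after boundary: 139.382.
Correction k=1: B_{2}/2! · (f^{(1)}(45) − f^{(1)}(9)) = 1/12 · (-0.0889789 − 0.187781) = -0.0230634.
Partial sum through k=1: 139.359.
Correction k=2: B_{4}/4! · (f^{(3)}(45) − f^{(3)}(9)) = −1/720 · (-4.39330e-05 − 0.00632325) = 8.84331e-06.
Partial sum through k=2: 139.359.
Correction k=3: B_{6}/6! · (f^{(5)}(45) − f^{(5)}(9)) = 1/30240 · (1.86790e-06 − 5.96349e-05) = -1.91028e-09.

S_3 ≈ 139.359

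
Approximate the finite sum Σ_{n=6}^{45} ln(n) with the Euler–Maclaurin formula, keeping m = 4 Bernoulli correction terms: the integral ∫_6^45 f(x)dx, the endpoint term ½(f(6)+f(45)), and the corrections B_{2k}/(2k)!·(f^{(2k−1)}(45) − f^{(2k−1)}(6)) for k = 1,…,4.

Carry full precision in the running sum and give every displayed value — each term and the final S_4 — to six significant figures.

∫_6^45 ln(x) dx evaluates to 121.549.
½[f(6) + f(45)] = ½[1.79176 + 3.80666] = 2.79921.
So far: 124.348.
k=1: B_{2}/(2)! × [f^{(1)}(45) − f^{(1)}(6)] = 1/12 × (0.0222222 − 0.166667) = -0.0120370.
After k=1: 124.336.
k=2: B_{4}/(4)! × [f^{(3)}(45) − f^{(3)}(6)] = −1/720 × (2.19479e-05 − 0.00925926) = 1.28296e-05.
After k=2: 124.336.
k=3: B_{6}/(6)! × [f^{(5)}(45) − f^{(5)}(6)] = 1/30240 × (1.30061e-07 − 0.00308642) = -1.02060e-07.
After k=3: 124.336.
k=4: B_{8}/(8)! × [f^{(7)}(45) − f^{(7)}(6)] = −1/1209600 × (1.92684e-09 − 0.00257202) = 2.12633e-09.

S_4 ≈ 124.336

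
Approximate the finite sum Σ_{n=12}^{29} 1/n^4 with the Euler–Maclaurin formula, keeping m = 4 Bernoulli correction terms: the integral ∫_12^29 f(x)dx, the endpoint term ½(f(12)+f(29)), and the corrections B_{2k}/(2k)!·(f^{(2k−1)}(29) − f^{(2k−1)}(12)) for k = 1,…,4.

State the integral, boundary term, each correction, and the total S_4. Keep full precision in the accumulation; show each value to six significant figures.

S_4 ≈ 0.000205372

∫_12^29 1/x^4 dx evaluates to 0.000179234.
Boundary: ½(f(12) + f(29)) = ½(4.82253e-05 + 1.41387e-06) = 2.48196e-05.
Running total after boundary: 0.000204053.
Correction k=1: B_{2}/2! · (f^{(1)}(29) − f^{(1)}(12)) = 1/12 · (-1.95016e-07 − (-1.60751e-05)) = 1.32334e-06.
Running total after k=1: 0.000205377.
Correction k=2: B_{4}/4! · (f^{(3)}(29) − f^{(3)}(12)) = −1/720 · (-6.95657e-09 − (-3.34898e-06)) = -4.64170e-09.
Running total after k=2: 0.000205372.
Correction k=3: B_{6}/6! · (f^{(5)}(29) − f^{(5)}(12)) = 1/30240 · (-4.63220e-10 − (-1.30238e-06)) = 4.30528e-11.
Running total after k=3: 0.000205372.
Correction k=4: B_{8}/8! · (f^{(7)}(29) − f^{(7)}(12)) = −1/1209600 · (-4.95717e-11 − (-8.13988e-07)) = -6.72899e-13.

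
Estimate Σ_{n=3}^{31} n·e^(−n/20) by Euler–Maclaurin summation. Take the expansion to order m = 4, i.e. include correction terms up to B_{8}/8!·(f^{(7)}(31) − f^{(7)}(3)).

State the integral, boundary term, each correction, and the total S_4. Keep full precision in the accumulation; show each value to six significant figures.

S_4 ≈ 183.943

Integral: ∫_3^31 x·e^(−x/20) dx = 179.433.
Endpoint term: (f(3) + f(31))/2 = (2.58212 + 6.57969)/2 = 4.58091.
Running total after boundary: 184.014.
Correction k=1: B_{2}/2! · (f^{(1)}(31) − f^{(1)}(3)) = 1/12 · (-0.116736 − 0.731602) = -0.0706948.
Running total after k=1: 183.943.
Correction k=2: B_{4}/4! · (f^{(3)}(31) − f^{(3)}(3)) = −1/720 · (0.000769399 − 0.00613254) = 7.44881e-06.
Running total after k=2: 183.943.
Correction k=3: B_{6}/6! · (f^{(5)}(31) − f^{(5)}(3)) = 1/30240 · (4.57660e-06 − 2.60902e-05) = -7.11429e-10.
Running total after k=3: 183.943.
Correction k=4: B_{8}/8! · (f^{(7)}(31) − f^{(7)}(3)) = −1/1209600 · (1.80742e-08 − 9.21227e-08) = 6.12173e-14.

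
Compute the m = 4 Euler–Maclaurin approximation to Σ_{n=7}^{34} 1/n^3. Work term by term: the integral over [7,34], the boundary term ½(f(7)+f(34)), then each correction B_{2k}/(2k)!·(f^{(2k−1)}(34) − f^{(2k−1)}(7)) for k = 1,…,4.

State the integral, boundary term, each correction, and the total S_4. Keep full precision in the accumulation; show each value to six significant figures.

S_4 ≈ 0.0113452

Integral: ∫_7^34 1/x^3 dx = 0.00977156.
½[f(7) + f(34)] = ½[0.00291545 + 2.54427e-05] = 0.00147045.
Integral + boundary = 0.0112420.
Order-1 term: 1/12 · (-2.24494e-06 − (-0.00124948)) = 0.000103936.
Partial sum through k=1: 0.0113459.
Order-2 term: −1/720 · (-3.88399e-08 − (-0.000509992)) = -7.08268e-07.
Partial sum through k=2: 0.0113452.
Order-3 term: 1/30240 · (-1.41114e-09 − (-0.000437136)) = 1.44555e-08.
Partial sum through k=3: 0.0113452.
Order-4 term: −1/1209600 · (-8.78909e-11 − (-0.000642322)) = -5.31020e-10.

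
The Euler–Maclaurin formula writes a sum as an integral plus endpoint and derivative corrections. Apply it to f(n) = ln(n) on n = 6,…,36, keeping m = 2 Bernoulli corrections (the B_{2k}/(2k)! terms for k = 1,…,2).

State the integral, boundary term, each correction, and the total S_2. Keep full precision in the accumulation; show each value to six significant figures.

S_2 ≈ 90.9322

∫_6^36 ln(x) dx evaluates to 88.2561.
Boundary: ½(f(6) + f(36)) = ½(1.79176 + 3.58352) = 2.68764.
Running total after boundary: 90.9438.
k=1: B_{2}/(2)! × [f^{(1)}(36) − f^{(1)}(6)] = 1/12 × (0.0277778 − 0.166667) = -0.0115741.
After k=1: 90.9322.
k=2: B_{4}/(4)! × [f^{(3)}(36) − f^{(3)}(6)] = −1/720 × (4.28669e-05 − 0.00925926) = 1.28005e-05.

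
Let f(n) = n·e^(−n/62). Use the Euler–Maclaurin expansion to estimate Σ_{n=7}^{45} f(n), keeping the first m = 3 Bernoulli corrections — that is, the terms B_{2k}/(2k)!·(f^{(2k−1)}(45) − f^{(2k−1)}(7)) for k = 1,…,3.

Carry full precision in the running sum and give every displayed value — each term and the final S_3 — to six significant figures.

Integral: ∫_7^45 x·e^(−x/62) dx = 610.849.
Endpoint term: (f(7) + f(45))/2 = (6.25266 + 21.7770)/2 = 14.0148.
Integral + boundary = 624.864.
Order-1 term: 1/12 · (0.132692 − 0.792388) = -0.0549747.
Partial sum through k=1: 624.809.
Order-2 term: −1/720 · (0.000286306 − 0.000670880) = 5.34130e-07.
Partial sum through k=2: 624.809.
Order-3 term: 1/30240 · (1.39982e-07 − 2.95428e-07) = -5.14038e-12.

S_3 ≈ 624.809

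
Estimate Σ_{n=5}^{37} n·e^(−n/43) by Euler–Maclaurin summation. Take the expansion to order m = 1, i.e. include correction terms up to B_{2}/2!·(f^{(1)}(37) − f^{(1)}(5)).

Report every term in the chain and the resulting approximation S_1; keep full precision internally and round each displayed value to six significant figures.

S_1 ≈ 392.417

Integral: ∫_5^37 x·e^(−x/43) dx = 382.427.
Boundary: ½(f(5) + f(37)) = ½(4.45113 + 15.6497) = 10.0504.
Running total after boundary: 392.478.
k=1: B_{2}/(2)! × [f^{(1)}(37) − f^{(1)}(5)] = 1/12 × (0.0590184 − 0.786712) = -0.0606411.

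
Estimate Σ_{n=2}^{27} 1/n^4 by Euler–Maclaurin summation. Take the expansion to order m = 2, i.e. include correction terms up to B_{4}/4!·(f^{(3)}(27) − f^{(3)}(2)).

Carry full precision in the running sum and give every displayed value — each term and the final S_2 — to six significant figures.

Integral: ∫_2^27 1/x^4 dx = 0.0416497.
Endpoint term: (f(2) + f(27))/2 = (0.0625000 + 1.88168e-06)/2 = 0.0312509.
So far: 0.0729007.
Correction k=1: B_{2}/2! · (f^{(1)}(27) − f^{(1)}(2)) = 1/12 · (-2.78767e-07 − (-0.125000)) = 0.0104166.
Running total after k=1: 0.0833173.
Correction k=2: B_{4}/4! · (f^{(3)}(27) − f^{(3)}(2)) = −1/720 · (-1.14719e-08 − (-0.937500)) = -0.00130208.

S_2 ≈ 0.0820152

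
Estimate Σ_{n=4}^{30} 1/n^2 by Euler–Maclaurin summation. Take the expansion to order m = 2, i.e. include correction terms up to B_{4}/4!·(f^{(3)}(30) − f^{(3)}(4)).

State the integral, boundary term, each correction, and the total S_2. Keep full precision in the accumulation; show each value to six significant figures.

∫_4^30 1/x^2 dx evaluates to 0.216667.
Boundary: ½(f(4) + f(30)) = ½(0.0625000 + 0.00111111) = 0.0318056.
So far: 0.248472.
Correction k=1: B_{2}/2! · (f^{(1)}(30) − f^{(1)}(4)) = 1/12 · (-7.40741e-05 − (-0.0312500)) = 0.00259799.
Partial sum through k=1: 0.251070.
Correction k=2: B_{4}/4! · (f^{(3)}(30) − f^{(3)}(4)) = −1/720 · (-9.87654e-07 − (-0.0234375)) = -3.25507e-05.

S_2 ≈ 0.251038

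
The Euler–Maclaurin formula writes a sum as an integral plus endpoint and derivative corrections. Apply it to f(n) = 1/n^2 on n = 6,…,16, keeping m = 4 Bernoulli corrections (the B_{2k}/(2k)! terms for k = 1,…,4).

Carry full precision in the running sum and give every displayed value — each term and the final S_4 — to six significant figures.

The integral term ∫_6^16 1/x^2 dx = 0.104167.
½[f(6) + f(16)] = ½[0.0277778 + 0.00390625] = 0.0158420.
Integral + boundary = 0.120009.
k=1: B_{2}/(2)! × [f^{(1)}(16) − f^{(1)}(6)] = 1/12 × (-0.000488281 − (-0.00925926)) = 0.000730915.
After k=1: 0.120740.
k=2: B_{4}/(4)! × [f^{(3)}(16) − f^{(3)}(6)] = −1/720 × (-2.28882e-05 − (-0.00308642)) = -4.25490e-06.
After k=2: 0.120735.
k=3: B_{6}/(6)! × [f^{(5)}(16) − f^{(5)}(6)] = 1/30240 × (-2.68221e-06 − (-0.00257202)) = 8.49648e-08.
After k=3: 0.120735.
k=4: B_{8}/(8)! × [f^{(7)}(16) − f^{(7)}(6)] = −1/1209600 × (-5.86733e-07 − (-0.00400091)) = -3.30715e-09.

S_4 ≈ 0.120735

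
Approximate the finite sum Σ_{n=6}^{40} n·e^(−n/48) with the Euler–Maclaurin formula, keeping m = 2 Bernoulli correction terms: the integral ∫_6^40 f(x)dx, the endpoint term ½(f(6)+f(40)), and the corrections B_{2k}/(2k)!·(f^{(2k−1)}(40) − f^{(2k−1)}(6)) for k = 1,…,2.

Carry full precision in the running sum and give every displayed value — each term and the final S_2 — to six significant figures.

Integral: ∫_6^40 x·e^(−x/48) dx = 451.689.
Boundary: ½(f(6) + f(40)) = ½(5.29498 + 17.3839) = 11.3395.
So far: 463.029.
Correction k=1: B_{2}/2! · (f^{(1)}(40) − f^{(1)}(6)) = 1/12 · (0.0724330 − 0.772185) = -0.0583126.
Partial sum through k=1: 462.970.
Correction k=2: B_{4}/4! · (f^{(3)}(40) − f^{(3)}(6)) = −1/720 · (0.000408693 − 0.00110121) = 9.61823e-07.

S_2 ≈ 462.970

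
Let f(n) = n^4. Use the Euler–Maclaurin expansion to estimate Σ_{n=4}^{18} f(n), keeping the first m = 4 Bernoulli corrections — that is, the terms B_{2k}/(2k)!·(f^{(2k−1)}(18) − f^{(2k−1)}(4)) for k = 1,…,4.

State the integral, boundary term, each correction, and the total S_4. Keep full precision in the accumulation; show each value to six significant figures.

The integral term ∫_4^18 x^4 dx = 377709.
Endpoint term: (f(4) + f(18))/2 = (256.000 + 104976)/2 = 52616.0.
So far: 430325.
k=1: B_{2}/(2)! × [f^{(1)}(18) − f^{(1)}(4)] = 1/12 × (23328.0 − 256.000) = 1922.67.
Partial sum through k=1: 432247.
k=2: B_{4}/(4)! × [f^{(3)}(18) − f^{(3)}(4)] = −1/720 × (432.000 − 96.0000) = -0.466667.
Partial sum through k=2: 432247.
k=3: B_{6}/(6)! × [f^{(5)}(18) − f^{(5)}(4)] = 1/30240 × (0.00000 − 0.00000) = 0.00000.
Partial sum through k=3: 432247.
k=4: B_{8}/(8)! × [f^{(7)}(18) − f^{(7)}(4)] = −1/1209600 × (0.00000 − 0.00000) = 0.00000.

S_4 ≈ 432247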